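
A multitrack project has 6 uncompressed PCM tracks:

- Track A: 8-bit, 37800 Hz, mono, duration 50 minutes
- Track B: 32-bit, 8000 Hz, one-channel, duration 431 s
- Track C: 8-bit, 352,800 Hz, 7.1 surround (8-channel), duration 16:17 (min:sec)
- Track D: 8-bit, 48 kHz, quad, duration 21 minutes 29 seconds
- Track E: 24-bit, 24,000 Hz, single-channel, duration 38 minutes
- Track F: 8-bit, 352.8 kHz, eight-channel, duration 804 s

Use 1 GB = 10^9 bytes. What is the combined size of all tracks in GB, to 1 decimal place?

5.6 GB

Track A: 50 minutes = 3,000 s; 37,800 × 3,000 × 1 × 1 = 113,400,000 bytes.
Track B: 8,000 × 431 × 4 × 1 = 13,792,000 bytes.
Track C: 16:17 (min:sec) = 977 s; 352,800 × 977 × 1 × 8 = 2,757,484,800 bytes.
Track D: 21 minutes 29 seconds = 1,289 s; 48,000 × 1,289 × 1 × 4 = 247,488,000 bytes.
Track E: 38 minutes = 2,280 s; 24,000 × 2,280 × 3 × 1 = 164,160,000 bytes.
Track F: 352,800 × 804 × 1 × 8 = 2,269,209,600 bytes.
Total = 5,565,534,400 bytes = 5.6 GB.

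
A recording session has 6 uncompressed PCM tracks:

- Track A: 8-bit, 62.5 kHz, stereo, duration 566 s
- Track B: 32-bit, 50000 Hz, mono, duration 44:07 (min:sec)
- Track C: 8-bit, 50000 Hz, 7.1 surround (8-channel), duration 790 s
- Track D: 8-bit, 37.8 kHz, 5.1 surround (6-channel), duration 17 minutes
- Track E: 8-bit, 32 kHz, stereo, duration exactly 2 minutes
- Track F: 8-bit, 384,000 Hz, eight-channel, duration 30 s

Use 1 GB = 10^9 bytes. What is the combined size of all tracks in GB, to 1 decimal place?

Track A: 62,500 × 566 × 1 × 2 = 70,750,000 bytes.
Track B: 44:07 (min:sec) = 2,647 s; 50,000 × 2,647 × 4 × 1 = 529,400,000 bytes.
Track C: 50,000 × 790 × 1 × 8 = 316,000,000 bytes.
Track D: 17 minutes = 1,020 s; 37,800 × 1,020 × 1 × 6 = 231,336,000 bytes.
Track E: exactly 2 minutes = 120 s; 32,000 × 120 × 1 × 2 = 7,680,000 bytes.
Track F: 384,000 × 30 × 1 × 8 = 92,160,000 bytes.
Total = 1,247,326,000 bytes = 1.2 GB.

1.2 GB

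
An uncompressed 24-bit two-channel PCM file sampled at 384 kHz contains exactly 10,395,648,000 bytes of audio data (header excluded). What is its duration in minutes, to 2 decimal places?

Byte rate = 384,000 × 3 × 2 = 2,304,000 bytes/s.
Duration = 10,395,648,000 / 2,304,000 = 4,512 s.
4,512 s / 60 = 75.20 minutes.

75.20 minutes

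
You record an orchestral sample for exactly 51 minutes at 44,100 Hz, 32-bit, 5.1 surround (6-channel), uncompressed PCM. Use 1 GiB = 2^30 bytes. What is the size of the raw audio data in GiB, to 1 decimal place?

3.0 GiB

Duration = exactly 51 minutes = 3,060 s.
Bytes = 44,100 samples/s × 3,060 s × 4 bytes/sample × 6 ch = 3,238,704,000 bytes.
3,238,704,000 / 1,073,741,824 = 3.0 GiB.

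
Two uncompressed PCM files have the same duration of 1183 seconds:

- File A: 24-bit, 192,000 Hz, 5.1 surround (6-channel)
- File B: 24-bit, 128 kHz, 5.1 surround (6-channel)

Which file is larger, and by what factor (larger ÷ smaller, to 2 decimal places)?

File A: 192,000 × 3 × 6 = 3,456,000 bytes/s.
File B: 128,000 × 3 × 6 = 2,304,000 bytes/s.
File A is larger; ratio = 4,088,448,000 / 2,725,632,000 = 1.50.

File A, by a factor of 1.50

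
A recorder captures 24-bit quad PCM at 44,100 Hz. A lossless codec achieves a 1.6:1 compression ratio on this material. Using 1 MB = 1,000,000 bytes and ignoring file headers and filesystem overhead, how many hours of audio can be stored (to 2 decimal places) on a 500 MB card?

0.42 hours

Uncompressed byte rate = 44,100 × 3 × 4 = 529,200 bytes/s.
After 1.6:1 compression, effective rate ≈ 330750 bytes/s.
Capacity = 500 × 1,000,000 = 500,000,000 bytes.
500,000,000 / effective rate ≈ 1511.72 s → 0.42 hours.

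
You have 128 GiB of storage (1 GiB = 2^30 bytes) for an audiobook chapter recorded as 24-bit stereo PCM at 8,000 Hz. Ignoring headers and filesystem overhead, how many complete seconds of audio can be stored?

Uncompressed byte rate = 8,000 × 3 × 2 = 48,000 bytes/s.
Capacity = 128 × 1,073,741,824 = 137,438,953,472 bytes.
137,438,953,472 / 48,000 ≈ 2863311.53 s → 2,863,311 seconds.

2,863,311 seconds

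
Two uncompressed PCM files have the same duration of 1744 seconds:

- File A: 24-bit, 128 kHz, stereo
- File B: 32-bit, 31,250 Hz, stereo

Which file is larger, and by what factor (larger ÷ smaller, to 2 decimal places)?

File A: 128,000 × 3 × 2 = 768,000 bytes/s.
File B: 31,250 × 4 × 2 = 250,000 bytes/s.
File A is larger; ratio = 1,339,392,000 / 436,000,000 = 3.07.

File A, by a factor of 3.07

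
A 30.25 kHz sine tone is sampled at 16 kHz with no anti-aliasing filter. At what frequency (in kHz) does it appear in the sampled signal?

1.75 kHz

Nyquist = 16,000/2 = 8,000 Hz; 30,250 Hz exceeds it.
Alias = |30,250 − 2×16,000| = |30,250 − 32,000| = 1,750 Hz = 1.75 kHz.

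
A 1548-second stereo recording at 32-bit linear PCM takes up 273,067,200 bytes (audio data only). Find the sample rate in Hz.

Bytes = sample_rate × seconds × bytes_per_sample × channels.
sample_rate = 273,067,200 / (1,548 × 4 × 2) = 273,067,200 / 12,384 = 22,050 Hz.

22,050 Hz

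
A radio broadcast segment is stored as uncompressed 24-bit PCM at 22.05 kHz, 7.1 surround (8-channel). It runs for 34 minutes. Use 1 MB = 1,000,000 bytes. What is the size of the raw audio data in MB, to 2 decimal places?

Duration = 34 minutes = 2,040 s.
Bytes = 22,050 samples/s × 2,040 s × 3 bytes/sample × 8 ch = 1,079,568,000 bytes.
1,079,568,000 / 1,000,000 = 1079.57 MB.

1079.57 MB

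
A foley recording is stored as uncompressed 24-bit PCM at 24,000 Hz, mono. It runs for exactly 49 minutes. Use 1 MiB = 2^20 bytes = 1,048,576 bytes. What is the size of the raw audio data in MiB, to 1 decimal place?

Duration = exactly 49 minutes = 2,940 s.
Bytes = 24,000 samples/s × 2,940 s × 3 bytes/sample × 1 ch = 211,680,000 bytes.
211,680,000 / 1,048,576 = 201.9 MiB.

201.9 MiB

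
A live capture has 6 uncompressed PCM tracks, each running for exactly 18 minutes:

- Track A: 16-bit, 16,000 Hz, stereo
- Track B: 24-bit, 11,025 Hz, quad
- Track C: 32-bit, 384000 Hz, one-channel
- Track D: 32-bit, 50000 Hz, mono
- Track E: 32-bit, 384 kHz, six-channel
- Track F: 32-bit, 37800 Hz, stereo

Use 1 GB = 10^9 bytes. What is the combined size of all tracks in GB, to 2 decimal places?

exactly 18 minutes = 1,080 s.
Track A: 16,000 × 1,080 × 2 × 2 = 69,120,000 bytes.
Track B: 11,025 × 1,080 × 3 × 4 = 142,884,000 bytes.
Track C: 384,000 × 1,080 × 4 × 1 = 1,658,880,000 bytes.
Track D: 50,000 × 1,080 × 4 × 1 = 216,000,000 bytes.
Track E: 384,000 × 1,080 × 4 × 6 = 9,953,280,000 bytes.
Track F: 37,800 × 1,080 × 4 × 2 = 326,592,000 bytes.
Total = 12,366,756,000 bytes = 12.37 GB.

12.37 GB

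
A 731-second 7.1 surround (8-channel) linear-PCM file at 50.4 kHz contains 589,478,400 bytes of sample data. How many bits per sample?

Bytes per sample = 589,478,400 / (50,400 × 731 × 8) = 589,478,400 / 294,739,200 = 2.
Bit depth = 2 × 8 = 16 bits.

16 bits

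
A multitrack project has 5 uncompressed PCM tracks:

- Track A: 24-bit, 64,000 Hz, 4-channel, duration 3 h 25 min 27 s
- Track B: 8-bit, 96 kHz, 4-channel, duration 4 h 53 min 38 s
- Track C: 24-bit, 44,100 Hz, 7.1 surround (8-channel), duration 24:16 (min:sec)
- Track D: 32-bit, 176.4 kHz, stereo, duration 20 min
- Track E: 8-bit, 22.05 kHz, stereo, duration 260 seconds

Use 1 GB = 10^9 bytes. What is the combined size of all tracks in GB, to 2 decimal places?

19.48 GB

Track A: 3 h 25 min 27 s = 12,327 s; 64,000 × 12,327 × 3 × 4 = 9,467,136,000 bytes.
Track B: 4 h 53 min 38 s = 17,618 s; 96,000 × 17,618 × 1 × 4 = 6,765,312,000 bytes.
Track C: 24:16 (min:sec) = 1,456 s; 44,100 × 1,456 × 3 × 8 = 1,541,030,400 bytes.
Track D: 20 min = 1,200 s; 176,400 × 1,200 × 4 × 2 = 1,693,440,000 bytes.
Track E: 22,050 × 260 × 1 × 2 = 11,466,000 bytes.
Total = 19,478,384,400 bytes = 19.48 GB.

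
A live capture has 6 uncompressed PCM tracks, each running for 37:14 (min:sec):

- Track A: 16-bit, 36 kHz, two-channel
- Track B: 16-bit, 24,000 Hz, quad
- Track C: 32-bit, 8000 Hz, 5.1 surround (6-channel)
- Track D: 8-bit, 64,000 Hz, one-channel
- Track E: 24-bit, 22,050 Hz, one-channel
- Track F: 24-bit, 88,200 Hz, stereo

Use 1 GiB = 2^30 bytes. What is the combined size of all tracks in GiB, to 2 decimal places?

37:14 (min:sec) = 2,234 s.
Track A: 36,000 × 2,234 × 2 × 2 = 321,696,000 bytes.
Track B: 24,000 × 2,234 × 2 × 4 = 428,928,000 bytes.
Track C: 8,000 × 2,234 × 4 × 6 = 428,928,000 bytes.
Track D: 64,000 × 2,234 × 1 × 1 = 142,976,000 bytes.
Track E: 22,050 × 2,234 × 3 × 1 = 147,779,100 bytes.
Track F: 88,200 × 2,234 × 3 × 2 = 1,182,232,800 bytes.
Total = 2,652,539,900 bytes = 2.47 GiB.

2.47 GiB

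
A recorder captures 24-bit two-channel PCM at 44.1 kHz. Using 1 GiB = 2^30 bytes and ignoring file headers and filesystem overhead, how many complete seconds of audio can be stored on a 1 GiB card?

Uncompressed byte rate = 44,100 × 3 × 2 = 264,600 bytes/s.
Capacity = 1 × 1,073,741,824 = 1,073,741,824 bytes.
1,073,741,824 / 264,600 ≈ 4057.98 s → 4,057 seconds.

4,057 seconds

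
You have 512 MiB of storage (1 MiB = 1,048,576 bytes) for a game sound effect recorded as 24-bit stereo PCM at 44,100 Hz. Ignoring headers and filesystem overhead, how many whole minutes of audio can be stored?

33 minutes

Uncompressed byte rate = 44,100 × 3 × 2 = 264,600 bytes/s.
Capacity = 512 × 1,048,576 = 536,870,912 bytes.
536,870,912 / 264,600 ≈ 2028.99 s → 33 minutes.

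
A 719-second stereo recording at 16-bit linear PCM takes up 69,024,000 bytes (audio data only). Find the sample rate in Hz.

24,000 Hz

Bytes = sample_rate × seconds × bytes_per_sample × channels.
sample_rate = 69,024,000 / (719 × 2 × 2) = 69,024,000 / 2,876 = 24,000 Hz.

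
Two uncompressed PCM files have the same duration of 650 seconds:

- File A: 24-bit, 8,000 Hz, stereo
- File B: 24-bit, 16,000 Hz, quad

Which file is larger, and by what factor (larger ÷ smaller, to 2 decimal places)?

File B, by a factor of 4.00

File A: 8,000 × 3 × 2 = 48,000 bytes/s.
File B: 16,000 × 3 × 4 = 192,000 bytes/s.
File B is larger; ratio = 124,800,000 / 31,200,000 = 4.00.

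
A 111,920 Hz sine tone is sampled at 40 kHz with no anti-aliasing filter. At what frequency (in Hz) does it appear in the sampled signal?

8,080 Hz

Nyquist = 40,000/2 = 20,000 Hz; 111,920 Hz exceeds it.
Alias = |111,920 − 3×40,000| = |111,920 − 120,000| = 8,080 Hz.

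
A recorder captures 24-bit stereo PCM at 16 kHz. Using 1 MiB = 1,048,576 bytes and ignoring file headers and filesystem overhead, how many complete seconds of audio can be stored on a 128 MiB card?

Uncompressed byte rate = 16,000 × 3 × 2 = 96,000 bytes/s.
Capacity = 128 × 1,048,576 = 134,217,728 bytes.
134,217,728 / 96,000 ≈ 1398.1 s → 1,398 seconds.

1,398 seconds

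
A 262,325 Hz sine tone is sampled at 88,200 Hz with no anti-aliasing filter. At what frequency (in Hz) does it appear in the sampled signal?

2,275 Hz

Nyquist = 88,200/2 = 44,100 Hz; 262,325 Hz exceeds it.
Alias = |262,325 − 3×88,200| = |262,325 − 264,600| = 2,275 Hz.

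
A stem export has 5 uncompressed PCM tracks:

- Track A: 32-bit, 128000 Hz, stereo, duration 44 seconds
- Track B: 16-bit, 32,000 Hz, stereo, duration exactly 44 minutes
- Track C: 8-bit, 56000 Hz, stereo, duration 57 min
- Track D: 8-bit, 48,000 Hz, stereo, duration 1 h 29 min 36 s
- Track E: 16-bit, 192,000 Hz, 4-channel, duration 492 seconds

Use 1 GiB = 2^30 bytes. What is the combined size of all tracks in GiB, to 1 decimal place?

1.9 GiB

Track A: 128,000 × 44 × 4 × 2 = 45,056,000 bytes.
Track B: exactly 44 minutes = 2,640 s; 32,000 × 2,640 × 2 × 2 = 337,920,000 bytes.
Track C: 57 min = 3,420 s; 56,000 × 3,420 × 1 × 2 = 383,040,000 bytes.
Track D: 1 h 29 min 36 s = 5,376 s; 48,000 × 5,376 × 1 × 2 = 516,096,000 bytes.
Track E: 192,000 × 492 × 2 × 4 = 755,712,000 bytes.
Total = 2,037,824,000 bytes = 1.9 GiB.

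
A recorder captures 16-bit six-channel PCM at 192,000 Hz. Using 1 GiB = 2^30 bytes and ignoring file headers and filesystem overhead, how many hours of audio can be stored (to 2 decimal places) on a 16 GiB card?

2.07 hours

Uncompressed byte rate = 192,000 × 2 × 6 = 2,304,000 bytes/s.
Capacity = 16 × 1,073,741,824 = 17,179,869,184 bytes.
17,179,869,184 / 2,304,000 ≈ 7456.54 s → 2.07 hours.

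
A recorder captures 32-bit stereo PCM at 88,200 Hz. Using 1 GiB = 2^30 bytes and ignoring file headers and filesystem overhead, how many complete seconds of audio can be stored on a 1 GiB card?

1,521 seconds

Uncompressed byte rate = 88,200 × 4 × 2 = 705,600 bytes/s.
Capacity = 1 × 1,073,741,824 = 1,073,741,824 bytes.
1,073,741,824 / 705,600 ≈ 1521.74 s → 1,521 seconds.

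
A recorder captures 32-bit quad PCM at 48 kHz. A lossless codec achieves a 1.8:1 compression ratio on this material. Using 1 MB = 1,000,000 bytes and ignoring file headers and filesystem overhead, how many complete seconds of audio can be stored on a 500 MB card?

Uncompressed byte rate = 48,000 × 4 × 4 = 768,000 bytes/s.
After 1.8:1 compression, effective rate ≈ 426666.67 bytes/s.
Capacity = 500 × 1,000,000 = 500,000,000 bytes.
500,000,000 / effective rate ≈ 1171.88 s → 1,171 seconds.

1,171 seconds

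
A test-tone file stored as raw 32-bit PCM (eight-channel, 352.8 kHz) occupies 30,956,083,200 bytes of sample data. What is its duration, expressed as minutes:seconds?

45:42

Byte rate = 352,800 × 4 × 8 = 11,289,600 bytes/s.
Duration = 30,956,083,200 / 11,289,600 = 2,742 s.
2,742 s = 45:42.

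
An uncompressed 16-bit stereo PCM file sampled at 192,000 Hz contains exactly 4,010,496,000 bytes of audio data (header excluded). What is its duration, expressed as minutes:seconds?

87:02

Byte rate = 192,000 × 2 × 2 = 768,000 bytes/s.
Duration = 4,010,496,000 / 768,000 = 5,222 s.
5,222 s = 87:02.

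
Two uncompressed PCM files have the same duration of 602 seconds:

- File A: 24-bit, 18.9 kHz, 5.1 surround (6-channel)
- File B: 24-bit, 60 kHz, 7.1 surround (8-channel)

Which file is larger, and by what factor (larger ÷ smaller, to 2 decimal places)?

File A: 18,900 × 3 × 6 = 340,200 bytes/s.
File B: 60,000 × 3 × 8 = 1,440,000 bytes/s.
File B is larger; ratio = 866,880,000 / 204,800,400 = 4.23.

File B, by a factor of 4.23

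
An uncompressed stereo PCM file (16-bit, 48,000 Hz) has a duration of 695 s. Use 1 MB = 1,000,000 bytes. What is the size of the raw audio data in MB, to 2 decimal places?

133.44 MB

Bytes = 48,000 samples/s × 695 s × 2 bytes/sample × 2 ch = 133,440,000 bytes.
133,440,000 / 1,000,000 = 133.44 MB.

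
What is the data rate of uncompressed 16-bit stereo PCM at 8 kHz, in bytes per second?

Bit rate = 8,000 × 16 × 2 = 256,000 bits/s.
256,000 / 8 = 32,000 bytes/s.

32,000 bytes/s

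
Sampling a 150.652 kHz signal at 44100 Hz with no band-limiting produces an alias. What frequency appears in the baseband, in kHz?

Nyquist = 44,100/2 = 22,050 Hz; 150,652 Hz exceeds it.
Alias = |150,652 − 3×44,100| = |150,652 − 132,300| = 18,352 Hz = 18.352 kHz.

18.352 kHz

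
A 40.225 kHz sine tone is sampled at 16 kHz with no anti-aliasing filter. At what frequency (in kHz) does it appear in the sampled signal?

7.775 kHz

Nyquist = 16,000/2 = 8,000 Hz; 40,225 Hz exceeds it.
Alias = |40,225 − 3×16,000| = |40,225 − 48,000| = 7,775 Hz = 7.775 kHz.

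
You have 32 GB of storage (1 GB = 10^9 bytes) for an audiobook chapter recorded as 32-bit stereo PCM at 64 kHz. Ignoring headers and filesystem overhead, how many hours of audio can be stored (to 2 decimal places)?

17.36 hours

Uncompressed byte rate = 64,000 × 4 × 2 = 512,000 bytes/s.
Capacity = 32 × 1,000,000,000 = 32,000,000,000 bytes.
32,000,000,000 / 512,000 ≈ 62500 s → 17.36 hours.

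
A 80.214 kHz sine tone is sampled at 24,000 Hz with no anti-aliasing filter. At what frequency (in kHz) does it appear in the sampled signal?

Nyquist = 24,000/2 = 12,000 Hz; 80,214 Hz exceeds it.
Alias = |80,214 − 3×24,000| = |80,214 − 72,000| = 8,214 Hz = 8.214 kHz.

8.214 kHz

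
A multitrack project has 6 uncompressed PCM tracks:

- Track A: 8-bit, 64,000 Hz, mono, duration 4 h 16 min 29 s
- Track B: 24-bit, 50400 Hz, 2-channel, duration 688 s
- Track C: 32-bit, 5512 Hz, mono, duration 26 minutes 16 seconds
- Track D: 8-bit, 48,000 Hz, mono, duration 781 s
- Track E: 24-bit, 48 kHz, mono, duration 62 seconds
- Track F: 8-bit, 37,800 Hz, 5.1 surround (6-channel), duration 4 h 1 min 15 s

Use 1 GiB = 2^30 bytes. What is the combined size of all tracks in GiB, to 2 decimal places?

Track A: 4 h 16 min 29 s = 15,389 s; 64,000 × 15,389 × 1 × 1 = 984,896,000 bytes.
Track B: 50,400 × 688 × 3 × 2 = 208,051,200 bytes.
Track C: 26 minutes 16 seconds = 1,576 s; 5,512 × 1,576 × 4 × 1 = 34,747,648 bytes.
Track D: 48,000 × 781 × 1 × 1 = 37,488,000 bytes.
Track E: 48,000 × 62 × 3 × 1 = 8,928,000 bytes.
Track F: 4 h 1 min 15 s = 14,475 s; 37,800 × 14,475 × 1 × 6 = 3,282,930,000 bytes.
Total = 4,557,040,848 bytes = 4.24 GiB.

4.24 GiB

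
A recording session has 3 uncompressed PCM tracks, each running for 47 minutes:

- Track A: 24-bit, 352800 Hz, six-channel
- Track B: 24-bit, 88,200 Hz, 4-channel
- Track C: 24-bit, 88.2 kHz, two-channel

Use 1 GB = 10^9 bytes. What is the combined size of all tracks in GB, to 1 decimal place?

47 minutes = 2,820 s.
Track A: 352,800 × 2,820 × 3 × 6 = 17,908,128,000 bytes.
Track B: 88,200 × 2,820 × 3 × 4 = 2,984,688,000 bytes.
Track C: 88,200 × 2,820 × 3 × 2 = 1,492,344,000 bytes.
Total = 22,385,160,000 bytes = 22.4 GB.

22.4 GB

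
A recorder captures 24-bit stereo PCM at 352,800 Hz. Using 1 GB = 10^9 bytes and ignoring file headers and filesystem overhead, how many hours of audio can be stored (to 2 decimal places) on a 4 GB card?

0.52 hours

Uncompressed byte rate = 352,800 × 3 × 2 = 2,116,800 bytes/s.
Capacity = 4 × 1,000,000,000 = 4,000,000,000 bytes.
4,000,000,000 / 2,116,800 ≈ 1889.64 s → 0.52 hours.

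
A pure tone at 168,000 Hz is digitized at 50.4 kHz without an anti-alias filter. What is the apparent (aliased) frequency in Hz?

16,800 Hz

Nyquist = 50,400/2 = 25,200 Hz; 168,000 Hz exceeds it.
Alias = |168,000 − 3×50,400| = |168,000 − 151,200| = 16,800 Hz.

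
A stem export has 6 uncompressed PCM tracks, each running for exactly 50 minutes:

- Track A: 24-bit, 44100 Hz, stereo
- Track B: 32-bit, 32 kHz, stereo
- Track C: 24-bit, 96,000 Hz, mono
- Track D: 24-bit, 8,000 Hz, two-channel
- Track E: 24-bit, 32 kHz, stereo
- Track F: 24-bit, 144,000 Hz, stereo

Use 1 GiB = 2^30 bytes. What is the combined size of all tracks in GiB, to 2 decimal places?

5.34 GiB

exactly 50 minutes = 3,000 s.
Track A: 44,100 × 3,000 × 3 × 2 = 793,800,000 bytes.
Track B: 32,000 × 3,000 × 4 × 2 = 768,000,000 bytes.
Track C: 96,000 × 3,000 × 3 × 1 = 864,000,000 bytes.
Track D: 8,000 × 3,000 × 3 × 2 = 144,000,000 bytes.
Track E: 32,000 × 3,000 × 3 × 2 = 576,000,000 bytes.
Track F: 144,000 × 3,000 × 3 × 2 = 2,592,000,000 bytes.
Total = 5,737,800,000 bytes = 5.34 GiB.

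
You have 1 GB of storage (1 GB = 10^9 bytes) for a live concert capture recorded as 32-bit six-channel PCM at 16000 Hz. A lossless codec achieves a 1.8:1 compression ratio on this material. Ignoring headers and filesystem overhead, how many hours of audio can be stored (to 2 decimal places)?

1.30 hours

Uncompressed byte rate = 16,000 × 4 × 6 = 384,000 bytes/s.
After 1.8:1 compression, effective rate ≈ 213333.33 bytes/s.
Capacity = 1 × 1,000,000,000 = 1,000,000,000 bytes.
1,000,000,000 / effective rate ≈ 4687.5 s → 1.30 hours.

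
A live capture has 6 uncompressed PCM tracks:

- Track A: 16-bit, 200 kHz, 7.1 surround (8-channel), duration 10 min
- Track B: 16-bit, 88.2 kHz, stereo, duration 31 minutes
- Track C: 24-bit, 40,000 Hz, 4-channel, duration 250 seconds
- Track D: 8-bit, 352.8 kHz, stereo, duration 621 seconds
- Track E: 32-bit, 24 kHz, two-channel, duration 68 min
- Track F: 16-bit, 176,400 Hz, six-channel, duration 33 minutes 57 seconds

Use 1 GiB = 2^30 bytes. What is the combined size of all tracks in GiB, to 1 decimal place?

7.7 GiB

Track A: 10 min = 600 s; 200,000 × 600 × 2 × 8 = 1,920,000,000 bytes.
Track B: 31 minutes = 1,860 s; 88,200 × 1,860 × 2 × 2 = 656,208,000 bytes.
Track C: 40,000 × 250 × 3 × 4 = 120,000,000 bytes.
Track D: 352,800 × 621 × 1 × 2 = 438,177,600 bytes.
Track E: 68 min = 4,080 s; 24,000 × 4,080 × 4 × 2 = 783,360,000 bytes.
Track F: 33 minutes 57 seconds = 2,037 s; 176,400 × 2,037 × 2 × 6 = 4,311,921,600 bytes.
Total = 8,229,667,200 bytes = 7.7 GiB.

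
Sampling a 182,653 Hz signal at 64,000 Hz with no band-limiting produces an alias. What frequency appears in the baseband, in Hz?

Nyquist = 64,000/2 = 32,000 Hz; 182,653 Hz exceeds it.
Alias = |182,653 − 3×64,000| = |182,653 − 192,000| = 9,347 Hz.

9,347 Hz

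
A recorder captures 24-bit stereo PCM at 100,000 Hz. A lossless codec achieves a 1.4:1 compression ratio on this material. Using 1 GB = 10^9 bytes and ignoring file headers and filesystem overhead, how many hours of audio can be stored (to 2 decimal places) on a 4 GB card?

2.59 hours

Uncompressed byte rate = 100,000 × 3 × 2 = 600,000 bytes/s.
After 1.4:1 compression, effective rate ≈ 428571.43 bytes/s.
Capacity = 4 × 1,000,000,000 = 4,000,000,000 bytes.
4,000,000,000 / effective rate ≈ 9333.33 s → 2.59 hours.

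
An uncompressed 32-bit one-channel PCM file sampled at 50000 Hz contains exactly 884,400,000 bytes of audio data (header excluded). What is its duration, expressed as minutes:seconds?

73:42

Byte rate = 50,000 × 4 × 1 = 200,000 bytes/s.
Duration = 884,400,000 / 200,000 = 4,422 s.
4,422 s = 73:42.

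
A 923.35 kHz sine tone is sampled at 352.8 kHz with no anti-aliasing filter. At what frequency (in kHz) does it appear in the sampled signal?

Nyquist = 352,800/2 = 176,400 Hz; 923,350 Hz exceeds it.
Alias = |923,350 − 3×352,800| = |923,350 − 1,058,400| = 135,050 Hz = 135.05 kHz.

135.05 kHz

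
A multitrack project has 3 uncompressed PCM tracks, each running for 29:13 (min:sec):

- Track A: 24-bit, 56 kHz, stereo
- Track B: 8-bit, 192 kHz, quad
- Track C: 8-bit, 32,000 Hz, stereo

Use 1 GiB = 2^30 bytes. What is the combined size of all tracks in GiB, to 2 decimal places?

1.91 GiB

29:13 (min:sec) = 1,753 s.
Track A: 56,000 × 1,753 × 3 × 2 = 589,008,000 bytes.
Track B: 192,000 × 1,753 × 1 × 4 = 1,346,304,000 bytes.
Track C: 32,000 × 1,753 × 1 × 2 = 112,192,000 bytes.
Total = 2,047,504,000 bytes = 1.91 GiB.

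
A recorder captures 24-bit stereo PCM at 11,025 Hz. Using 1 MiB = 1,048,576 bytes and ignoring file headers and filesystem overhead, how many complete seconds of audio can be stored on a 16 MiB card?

253 seconds

Uncompressed byte rate = 11,025 × 3 × 2 = 66,150 bytes/s.
Capacity = 16 × 1,048,576 = 16,777,216 bytes.
16,777,216 / 66,150 ≈ 253.62 s → 253 seconds.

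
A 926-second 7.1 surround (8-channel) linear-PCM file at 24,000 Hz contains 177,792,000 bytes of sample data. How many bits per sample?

8 bits

Bytes per sample = 177,792,000 / (24,000 × 926 × 8) = 177,792,000 / 177,792,000 = 1.
Bit depth = 1 × 8 = 8 bits.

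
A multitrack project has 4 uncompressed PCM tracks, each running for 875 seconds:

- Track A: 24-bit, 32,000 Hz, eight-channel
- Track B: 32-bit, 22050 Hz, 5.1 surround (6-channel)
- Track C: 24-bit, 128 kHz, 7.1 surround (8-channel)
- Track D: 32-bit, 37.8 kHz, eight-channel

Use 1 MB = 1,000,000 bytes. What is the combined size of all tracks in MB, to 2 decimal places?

Track A: 32,000 × 875 × 3 × 8 = 672,000,000 bytes.
Track B: 22,050 × 875 × 4 × 6 = 463,050,000 bytes.
Track C: 128,000 × 875 × 3 × 8 = 2,688,000,000 bytes.
Track D: 37,800 × 875 × 4 × 8 = 1,058,400,000 bytes.
Total = 4,881,450,000 bytes = 4881.45 MB.

4881.45 MB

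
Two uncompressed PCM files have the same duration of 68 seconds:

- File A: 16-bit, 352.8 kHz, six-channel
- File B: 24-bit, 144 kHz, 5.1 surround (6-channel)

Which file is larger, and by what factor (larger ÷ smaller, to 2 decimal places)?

File A: 352,800 × 2 × 6 = 4,233,600 bytes/s.
File B: 144,000 × 3 × 6 = 2,592,000 bytes/s.
File A is larger; ratio = 287,884,800 / 176,256,000 = 1.63.

File A, by a factor of 1.63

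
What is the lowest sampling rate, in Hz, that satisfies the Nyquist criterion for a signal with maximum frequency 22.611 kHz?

Minimum sample rate = 2 × 22,611 Hz = 45,222 Hz.

45,222 Hz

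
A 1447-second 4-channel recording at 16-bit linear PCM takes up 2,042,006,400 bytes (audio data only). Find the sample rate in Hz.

176,400 Hz

Bytes = sample_rate × seconds × bytes_per_sample × channels.
sample_rate = 2,042,006,400 / (1,447 × 2 × 4) = 2,042,006,400 / 11,576 = 176,400 Hz.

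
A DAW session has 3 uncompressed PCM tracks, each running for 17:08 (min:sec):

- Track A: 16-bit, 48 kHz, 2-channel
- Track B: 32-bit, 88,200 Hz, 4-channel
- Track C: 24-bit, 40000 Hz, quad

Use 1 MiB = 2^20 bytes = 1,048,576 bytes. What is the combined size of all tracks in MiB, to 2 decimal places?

17:08 (min:sec) = 1,028 s.
Track A: 48,000 × 1,028 × 2 × 2 = 197,376,000 bytes.
Track B: 88,200 × 1,028 × 4 × 4 = 1,450,713,600 bytes.
Track C: 40,000 × 1,028 × 3 × 4 = 493,440,000 bytes.
Total = 2,141,529,600 bytes = 2042.32 MiB.

2042.32 MiB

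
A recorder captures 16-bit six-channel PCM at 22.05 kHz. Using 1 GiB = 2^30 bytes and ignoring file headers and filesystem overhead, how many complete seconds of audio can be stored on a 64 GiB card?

259,710 seconds

Uncompressed byte rate = 22,050 × 2 × 6 = 264,600 bytes/s.
Capacity = 64 × 1,073,741,824 = 68,719,476,736 bytes.
68,719,476,736 / 264,600 ≈ 259710.8 s → 259,710 seconds.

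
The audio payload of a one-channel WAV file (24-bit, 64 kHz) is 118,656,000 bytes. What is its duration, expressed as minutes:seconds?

Byte rate = 64,000 × 3 × 1 = 192,000 bytes/s.
Duration = 118,656,000 / 192,000 = 618 s.
618 s = 10:18.

10:18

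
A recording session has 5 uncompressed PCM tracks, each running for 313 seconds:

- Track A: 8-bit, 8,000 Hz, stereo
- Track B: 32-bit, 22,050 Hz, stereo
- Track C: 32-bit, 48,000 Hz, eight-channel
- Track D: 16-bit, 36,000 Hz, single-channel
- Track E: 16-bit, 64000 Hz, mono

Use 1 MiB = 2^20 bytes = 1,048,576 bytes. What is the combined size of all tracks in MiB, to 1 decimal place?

Track A: 8,000 × 313 × 1 × 2 = 5,008,000 bytes.
Track B: 22,050 × 313 × 4 × 2 = 55,213,200 bytes.
Track C: 48,000 × 313 × 4 × 8 = 480,768,000 bytes.
Track D: 36,000 × 313 × 2 × 1 = 22,536,000 bytes.
Track E: 64,000 × 313 × 2 × 1 = 40,064,000 bytes.
Total = 603,589,200 bytes = 575.6 MiB.

575.6 MiB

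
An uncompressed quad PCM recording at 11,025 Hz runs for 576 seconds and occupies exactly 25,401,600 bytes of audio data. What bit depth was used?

8 bits

Bytes per sample = 25,401,600 / (11,025 × 576 × 4) = 25,401,600 / 25,401,600 = 1.
Bit depth = 1 × 8 = 8 bits.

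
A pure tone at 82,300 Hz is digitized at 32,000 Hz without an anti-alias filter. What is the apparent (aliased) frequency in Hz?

13,700 Hz

Nyquist = 32,000/2 = 16,000 Hz; 82,300 Hz exceeds it.
Alias = |82,300 − 3×32,000| = |82,300 − 96,000| = 13,700 Hz.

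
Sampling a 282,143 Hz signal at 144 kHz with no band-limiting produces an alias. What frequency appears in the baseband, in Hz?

5,857 Hz

Nyquist = 144,000/2 = 72,000 Hz; 282,143 Hz exceeds it.
Alias = |282,143 − 2×144,000| = |282,143 − 288,000| = 5,857 Hz.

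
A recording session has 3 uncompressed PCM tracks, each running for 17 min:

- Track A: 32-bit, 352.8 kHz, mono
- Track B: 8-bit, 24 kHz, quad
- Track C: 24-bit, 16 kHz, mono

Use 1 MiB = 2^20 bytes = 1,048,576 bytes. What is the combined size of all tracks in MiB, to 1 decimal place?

17 min = 1,020 s.
Track A: 352,800 × 1,020 × 4 × 1 = 1,439,424,000 bytes.
Track B: 24,000 × 1,020 × 1 × 4 = 97,920,000 bytes.
Track C: 16,000 × 1,020 × 3 × 1 = 48,960,000 bytes.
Total = 1,586,304,000 bytes = 1512.8 MiB.

1512.8 MiB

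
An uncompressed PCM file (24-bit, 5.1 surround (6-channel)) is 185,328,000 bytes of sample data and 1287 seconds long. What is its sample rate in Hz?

Bytes = sample_rate × seconds × bytes_per_sample × channels.
sample_rate = 185,328,000 / (1,287 × 3 × 6) = 185,328,000 / 23,166 = 8,000 Hz.

8,000 Hz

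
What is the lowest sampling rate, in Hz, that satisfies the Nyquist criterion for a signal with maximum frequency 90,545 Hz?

181,090 Hz

Minimum sample rate = 2 × 90,545 Hz = 181,090 Hz.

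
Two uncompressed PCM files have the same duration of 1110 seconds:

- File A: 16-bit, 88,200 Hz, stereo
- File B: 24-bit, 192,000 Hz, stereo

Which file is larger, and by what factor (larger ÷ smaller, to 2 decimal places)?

File A: 88,200 × 2 × 2 = 352,800 bytes/s.
File B: 192,000 × 3 × 2 = 1,152,000 bytes/s.
File B is larger; ratio = 1,278,720,000 / 391,608,000 = 3.27.

File B, by a factor of 3.27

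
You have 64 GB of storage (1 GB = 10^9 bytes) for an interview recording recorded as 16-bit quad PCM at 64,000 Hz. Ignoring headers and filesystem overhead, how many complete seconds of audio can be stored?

125,000 seconds

Uncompressed byte rate = 64,000 × 2 × 4 = 512,000 bytes/s.
Capacity = 64 × 1,000,000,000 = 64,000,000,000 bytes.
64,000,000,000 / 512,000 ≈ 125000 s → 125,000 seconds.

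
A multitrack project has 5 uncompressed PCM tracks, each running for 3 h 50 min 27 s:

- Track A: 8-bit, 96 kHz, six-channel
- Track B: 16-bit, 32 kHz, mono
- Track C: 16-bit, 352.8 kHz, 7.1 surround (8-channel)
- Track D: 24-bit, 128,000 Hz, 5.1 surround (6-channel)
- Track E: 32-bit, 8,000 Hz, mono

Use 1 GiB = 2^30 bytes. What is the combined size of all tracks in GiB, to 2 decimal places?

111.01 GiB

3 h 50 min 27 s = 13,827 s.
Track A: 96,000 × 13,827 × 1 × 6 = 7,964,352,000 bytes.
Track B: 32,000 × 13,827 × 2 × 1 = 884,928,000 bytes.
Track C: 352,800 × 13,827 × 2 × 8 = 78,050,649,600 bytes.
Track D: 128,000 × 13,827 × 3 × 6 = 31,857,408,000 bytes.
Track E: 8,000 × 13,827 × 4 × 1 = 442,464,000 bytes.
Total = 119,199,801,600 bytes = 111.01 GiB.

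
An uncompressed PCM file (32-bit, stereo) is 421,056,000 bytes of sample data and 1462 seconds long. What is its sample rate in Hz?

Bytes = sample_rate × seconds × bytes_per_sample × channels.
sample_rate = 421,056,000 / (1,462 × 4 × 2) = 421,056,000 / 11,696 = 36,000 Hz.

36,000 Hz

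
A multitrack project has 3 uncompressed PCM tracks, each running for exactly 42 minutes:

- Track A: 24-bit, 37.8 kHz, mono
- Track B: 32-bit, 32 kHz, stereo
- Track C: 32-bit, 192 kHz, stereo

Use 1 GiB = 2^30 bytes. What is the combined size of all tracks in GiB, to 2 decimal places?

exactly 42 minutes = 2,520 s.
Track A: 37,800 × 2,520 × 3 × 1 = 285,768,000 bytes.
Track B: 32,000 × 2,520 × 4 × 2 = 645,120,000 bytes.
Track C: 192,000 × 2,520 × 4 × 2 = 3,870,720,000 bytes.
Total = 4,801,608,000 bytes = 4.47 GiB.

4.47 GiB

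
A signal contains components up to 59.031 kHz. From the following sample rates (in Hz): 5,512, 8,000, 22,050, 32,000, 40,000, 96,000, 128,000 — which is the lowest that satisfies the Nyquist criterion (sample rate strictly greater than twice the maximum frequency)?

128,000 Hz

Need sample rate > 2 × 59,031 = 118,062 Hz.
Lowest listed rate above 118,062 Hz is 128,000 Hz.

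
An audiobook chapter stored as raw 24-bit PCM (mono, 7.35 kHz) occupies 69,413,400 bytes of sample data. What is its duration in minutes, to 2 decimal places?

Byte rate = 7,350 × 3 × 1 = 22,050 bytes/s.
Duration = 69,413,400 / 22,050 = 3,148 s.
3,148 s / 60 = 52.47 minutes.

52.47 minutes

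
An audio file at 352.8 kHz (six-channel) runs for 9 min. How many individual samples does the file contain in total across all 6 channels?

1,143,072,000 samples

9 min = 540 s.
352,800 × 540 s × 6 ch = 1,143,072,000 samples.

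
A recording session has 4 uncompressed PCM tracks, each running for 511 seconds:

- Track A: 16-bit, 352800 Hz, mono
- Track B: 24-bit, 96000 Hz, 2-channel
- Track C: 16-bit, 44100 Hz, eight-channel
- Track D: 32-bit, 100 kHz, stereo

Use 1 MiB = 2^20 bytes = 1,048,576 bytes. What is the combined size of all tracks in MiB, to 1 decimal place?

1358.3 MiB

Track A: 352,800 × 511 × 2 × 1 = 360,561,600 bytes.
Track B: 96,000 × 511 × 3 × 2 = 294,336,000 bytes.
Track C: 44,100 × 511 × 2 × 8 = 360,561,600 bytes.
Track D: 100,000 × 511 × 4 × 2 = 408,800,000 bytes.
Total = 1,424,259,200 bytes = 1358.3 MiB.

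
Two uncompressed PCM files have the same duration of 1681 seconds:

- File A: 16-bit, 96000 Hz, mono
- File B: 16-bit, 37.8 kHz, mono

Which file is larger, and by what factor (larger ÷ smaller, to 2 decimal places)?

File A: 96,000 × 2 × 1 = 192,000 bytes/s.
File B: 37,800 × 2 × 1 = 75,600 bytes/s.
File A is larger; ratio = 322,752,000 / 127,083,600 = 2.54.

File A, by a factor of 2.54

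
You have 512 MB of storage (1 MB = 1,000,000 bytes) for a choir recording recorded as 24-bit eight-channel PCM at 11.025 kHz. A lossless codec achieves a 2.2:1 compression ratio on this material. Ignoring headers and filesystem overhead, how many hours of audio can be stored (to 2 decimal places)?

Uncompressed byte rate = 11,025 × 3 × 8 = 264,600 bytes/s.
After 2.2:1 compression, effective rate ≈ 120272.73 bytes/s.
Capacity = 512 × 1,000,000 = 512,000,000 bytes.
512,000,000 / effective rate ≈ 4256.99 s → 1.18 hours.

1.18 hours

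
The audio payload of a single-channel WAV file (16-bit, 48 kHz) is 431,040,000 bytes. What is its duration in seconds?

Byte rate = 48,000 × 2 × 1 = 96,000 bytes/s.
Duration = 431,040,000 / 96,000 = 4,490 s.

4,490 seconds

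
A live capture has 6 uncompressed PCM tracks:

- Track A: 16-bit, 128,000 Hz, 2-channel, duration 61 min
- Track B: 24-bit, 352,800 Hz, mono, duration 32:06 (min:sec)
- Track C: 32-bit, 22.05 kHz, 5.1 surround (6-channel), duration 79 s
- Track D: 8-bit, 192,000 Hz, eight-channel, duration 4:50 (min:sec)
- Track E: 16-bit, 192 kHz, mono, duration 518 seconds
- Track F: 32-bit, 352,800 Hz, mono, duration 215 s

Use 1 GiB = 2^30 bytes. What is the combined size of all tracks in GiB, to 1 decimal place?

Track A: 61 min = 3,660 s; 128,000 × 3,660 × 2 × 2 = 1,873,920,000 bytes.
Track B: 32:06 (min:sec) = 1,926 s; 352,800 × 1,926 × 3 × 1 = 2,038,478,400 bytes.
Track C: 22,050 × 79 × 4 × 6 = 41,806,800 bytes.
Track D: 4:50 (min:sec) = 290 s; 192,000 × 290 × 1 × 8 = 445,440,000 bytes.
Track E: 192,000 × 518 × 2 × 1 = 198,912,000 bytes.
Track F: 352,800 × 215 × 4 × 1 = 303,408,000 bytes.
Total = 4,901,965,200 bytes = 4.6 GiB.

4.6 GiB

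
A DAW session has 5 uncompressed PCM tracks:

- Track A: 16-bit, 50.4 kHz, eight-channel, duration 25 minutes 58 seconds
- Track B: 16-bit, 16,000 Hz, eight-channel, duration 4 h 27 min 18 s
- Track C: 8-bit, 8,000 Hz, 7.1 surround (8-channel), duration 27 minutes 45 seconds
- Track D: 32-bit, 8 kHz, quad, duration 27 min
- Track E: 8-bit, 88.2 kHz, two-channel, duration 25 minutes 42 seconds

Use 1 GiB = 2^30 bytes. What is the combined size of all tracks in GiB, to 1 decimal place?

Track A: 25 minutes 58 seconds = 1,558 s; 50,400 × 1,558 × 2 × 8 = 1,256,371,200 bytes.
Track B: 4 h 27 min 18 s = 16,038 s; 16,000 × 16,038 × 2 × 8 = 4,105,728,000 bytes.
Track C: 27 minutes 45 seconds = 1,665 s; 8,000 × 1,665 × 1 × 8 = 106,560,000 bytes.
Track D: 27 min = 1,620 s; 8,000 × 1,620 × 4 × 4 = 207,360,000 bytes.
Track E: 25 minutes 42 seconds = 1,542 s; 88,200 × 1,542 × 1 × 2 = 272,008,800 bytes.
Total = 5,948,028,000 bytes = 5.5 GiB.

5.5 GiB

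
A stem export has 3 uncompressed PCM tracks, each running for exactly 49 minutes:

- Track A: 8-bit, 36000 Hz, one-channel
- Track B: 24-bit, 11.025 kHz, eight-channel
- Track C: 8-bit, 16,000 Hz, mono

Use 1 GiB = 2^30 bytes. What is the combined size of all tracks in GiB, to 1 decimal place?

exactly 49 minutes = 2,940 s.
Track A: 36,000 × 2,940 × 1 × 1 = 105,840,000 bytes.
Track B: 11,025 × 2,940 × 3 × 8 = 777,924,000 bytes.
Track C: 16,000 × 2,940 × 1 × 1 = 47,040,000 bytes.
Total = 930,804,000 bytes = 0.9 GiB.

0.9 GiB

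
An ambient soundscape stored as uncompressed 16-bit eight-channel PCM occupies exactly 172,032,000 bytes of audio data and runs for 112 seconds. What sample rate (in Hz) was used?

Bytes = sample_rate × seconds × bytes_per_sample × channels.
sample_rate = 172,032,000 / (112 × 2 × 8) = 172,032,000 / 1,792 = 96,000 Hz.

96,000 Hz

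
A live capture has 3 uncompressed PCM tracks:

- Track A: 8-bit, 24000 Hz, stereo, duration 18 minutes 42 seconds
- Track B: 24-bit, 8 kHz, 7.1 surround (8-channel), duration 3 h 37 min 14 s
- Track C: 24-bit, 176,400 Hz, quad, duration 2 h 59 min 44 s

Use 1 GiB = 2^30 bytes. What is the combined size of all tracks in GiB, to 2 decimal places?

23.64 GiB

Track A: 18 minutes 42 seconds = 1,122 s; 24,000 × 1,122 × 1 × 2 = 53,856,000 bytes.
Track B: 3 h 37 min 14 s = 13,034 s; 8,000 × 13,034 × 3 × 8 = 2,502,528,000 bytes.
Track C: 2 h 59 min 44 s = 10,784 s; 176,400 × 10,784 × 3 × 4 = 22,827,571,200 bytes.
Total = 25,383,955,200 bytes = 23.64 GiB.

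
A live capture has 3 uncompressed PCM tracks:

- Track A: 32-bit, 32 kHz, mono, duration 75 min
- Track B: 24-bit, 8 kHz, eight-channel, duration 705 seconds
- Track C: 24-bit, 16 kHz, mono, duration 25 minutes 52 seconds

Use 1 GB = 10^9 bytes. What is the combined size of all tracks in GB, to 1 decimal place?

0.8 GB

Track A: 75 min = 4,500 s; 32,000 × 4,500 × 4 × 1 = 576,000,000 bytes.
Track B: 8,000 × 705 × 3 × 8 = 135,360,000 bytes.
Track C: 25 minutes 52 seconds = 1,552 s; 16,000 × 1,552 × 3 × 1 = 74,496,000 bytes.
Total = 785,856,000 bytes = 0.8 GB.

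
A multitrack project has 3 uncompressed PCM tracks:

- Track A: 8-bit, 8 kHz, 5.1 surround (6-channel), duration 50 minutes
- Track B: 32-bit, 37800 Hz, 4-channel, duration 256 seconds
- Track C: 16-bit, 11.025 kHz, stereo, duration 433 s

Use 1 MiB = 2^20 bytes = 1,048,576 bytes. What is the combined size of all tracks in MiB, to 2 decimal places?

Track A: 50 minutes = 3,000 s; 8,000 × 3,000 × 1 × 6 = 144,000,000 bytes.
Track B: 37,800 × 256 × 4 × 4 = 154,828,800 bytes.
Track C: 11,025 × 433 × 2 × 2 = 19,095,300 bytes.
Total = 317,924,100 bytes = 303.20 MiB.

303.20 MiB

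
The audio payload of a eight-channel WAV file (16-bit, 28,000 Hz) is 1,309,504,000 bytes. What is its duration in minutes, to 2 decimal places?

Byte rate = 28,000 × 2 × 8 = 448,000 bytes/s.
Duration = 1,309,504,000 / 448,000 = 2,923 s.
2,923 s / 60 = 48.72 minutes.

48.72 minutes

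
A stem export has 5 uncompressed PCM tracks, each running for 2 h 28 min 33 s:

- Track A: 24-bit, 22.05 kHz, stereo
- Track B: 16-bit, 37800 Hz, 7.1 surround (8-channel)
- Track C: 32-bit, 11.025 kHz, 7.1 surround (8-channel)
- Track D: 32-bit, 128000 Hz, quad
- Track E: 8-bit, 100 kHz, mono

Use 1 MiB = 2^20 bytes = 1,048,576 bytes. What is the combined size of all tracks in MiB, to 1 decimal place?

27522.5 MiB

2 h 28 min 33 s = 8,913 s.
Track A: 22,050 × 8,913 × 3 × 2 = 1,179,189,900 bytes.
Track B: 37,800 × 8,913 × 2 × 8 = 5,390,582,400 bytes.
Track C: 11,025 × 8,913 × 4 × 8 = 3,144,506,400 bytes.
Track D: 128,000 × 8,913 × 4 × 4 = 18,253,824,000 bytes.
Track E: 100,000 × 8,913 × 1 × 1 = 891,300,000 bytes.
Total = 28,859,402,700 bytes = 27522.5 MiB.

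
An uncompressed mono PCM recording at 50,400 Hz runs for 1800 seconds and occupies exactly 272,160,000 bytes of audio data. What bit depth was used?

24 bits

Bytes per sample = 272,160,000 / (50,400 × 1,800 × 1) = 272,160,000 / 90,720,000 = 3.
Bit depth = 3 × 8 = 24 bits.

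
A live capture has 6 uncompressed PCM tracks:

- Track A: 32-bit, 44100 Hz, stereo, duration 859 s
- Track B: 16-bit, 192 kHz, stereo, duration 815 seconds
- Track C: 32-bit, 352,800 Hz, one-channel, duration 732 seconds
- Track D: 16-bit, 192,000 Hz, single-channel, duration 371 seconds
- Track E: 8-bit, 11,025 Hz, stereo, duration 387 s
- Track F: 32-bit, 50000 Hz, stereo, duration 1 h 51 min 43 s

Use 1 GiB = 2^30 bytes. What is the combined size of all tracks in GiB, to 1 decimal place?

Track A: 44,100 × 859 × 4 × 2 = 303,055,200 bytes.
Track B: 192,000 × 815 × 2 × 2 = 625,920,000 bytes.
Track C: 352,800 × 732 × 4 × 1 = 1,032,998,400 bytes.
Track D: 192,000 × 371 × 2 × 1 = 142,464,000 bytes.
Track E: 11,025 × 387 × 1 × 2 = 8,533,350 bytes.
Track F: 1 h 51 min 43 s = 6,703 s; 50,000 × 6,703 × 4 × 2 = 2,681,200,000 bytes.
Total = 4,794,170,950 bytes = 4.5 GiB.

4.5 GiB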